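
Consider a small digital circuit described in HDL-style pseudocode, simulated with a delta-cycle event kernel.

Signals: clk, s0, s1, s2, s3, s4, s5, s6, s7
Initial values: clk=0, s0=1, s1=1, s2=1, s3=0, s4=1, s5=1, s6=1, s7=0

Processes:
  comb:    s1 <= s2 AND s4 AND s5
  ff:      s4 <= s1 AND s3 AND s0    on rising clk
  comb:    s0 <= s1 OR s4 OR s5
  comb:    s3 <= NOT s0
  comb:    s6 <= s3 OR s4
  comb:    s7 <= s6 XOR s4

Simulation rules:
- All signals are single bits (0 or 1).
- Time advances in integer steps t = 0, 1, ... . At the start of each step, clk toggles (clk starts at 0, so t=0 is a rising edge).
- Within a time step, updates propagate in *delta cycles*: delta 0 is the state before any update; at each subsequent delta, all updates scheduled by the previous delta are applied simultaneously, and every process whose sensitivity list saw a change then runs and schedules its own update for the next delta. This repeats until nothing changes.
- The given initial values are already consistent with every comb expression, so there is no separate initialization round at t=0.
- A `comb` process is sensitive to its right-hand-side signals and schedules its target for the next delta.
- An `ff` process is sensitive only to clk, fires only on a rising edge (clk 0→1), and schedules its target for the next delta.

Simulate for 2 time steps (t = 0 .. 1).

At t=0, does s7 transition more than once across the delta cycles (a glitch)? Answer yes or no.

yes

[bits: s4,s3,s7,s5,s0,s2,s1,s6,clk]
t=0: Δ0=100111110 Δ1=100111111 Δ2=000111111 Δ3=001111001 Δ4=000111001 | 4Δ
t=1: Δ0=000111001 Δ1=000111000 | 1Δ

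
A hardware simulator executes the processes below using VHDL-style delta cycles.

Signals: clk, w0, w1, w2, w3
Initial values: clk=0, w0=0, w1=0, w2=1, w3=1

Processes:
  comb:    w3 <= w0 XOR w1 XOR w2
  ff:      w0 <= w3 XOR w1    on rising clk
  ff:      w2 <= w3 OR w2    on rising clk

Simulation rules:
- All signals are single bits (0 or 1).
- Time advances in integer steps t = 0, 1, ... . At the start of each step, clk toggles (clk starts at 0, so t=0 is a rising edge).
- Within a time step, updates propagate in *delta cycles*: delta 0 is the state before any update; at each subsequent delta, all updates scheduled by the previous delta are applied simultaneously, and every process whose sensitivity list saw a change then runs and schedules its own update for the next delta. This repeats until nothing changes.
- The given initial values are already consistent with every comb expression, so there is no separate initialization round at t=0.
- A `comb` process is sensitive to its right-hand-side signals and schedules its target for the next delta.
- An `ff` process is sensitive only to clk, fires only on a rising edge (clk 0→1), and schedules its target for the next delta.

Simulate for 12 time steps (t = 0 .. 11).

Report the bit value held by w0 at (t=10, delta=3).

t0.Δ0 w2=1 w3=1 clk=0 w1=0 w0=0
t0.Δ1 w2=1 w3=1 clk=1 w1=0 w0=0
t0.Δ2 w2=1 w3=1 clk=1 w1=0 w0=1
t0.Δ3 w2=1 w3=0 clk=1 w1=0 w0=1
t1.Δ0 w2=1 w3=0 clk=1 w1=0 w0=1
t1.Δ1 w2=1 w3=0 clk=0 w1=0 w0=1
t2.Δ0 w2=1 w3=0 clk=0 w1=0 w0=1
t2.Δ1 w2=1 w3=0 clk=1 w1=0 w0=1
t2.Δ2 w2=1 w3=0 clk=1 w1=0 w0=0
t2.Δ3 w2=1 w3=1 clk=1 w1=0 w0=0
t3.Δ0 w2=1 w3=1 clk=1 w1=0 w0=0
t3.Δ1 w2=1 w3=1 clk=0 w1=0 w0=0
t4.Δ0 w2=1 w3=1 clk=0 w1=0 w0=0
t4.Δ1 w2=1 w3=1 clk=1 w1=0 w0=0
t4.Δ2 w2=1 w3=1 clk=1 w1=0 w0=1
t4.Δ3 w2=1 w3=0 clk=1 w1=0 w0=1
t5.Δ0 w2=1 w3=0 clk=1 w1=0 w0=1
t5.Δ1 w2=1 w3=0 clk=0 w1=0 w0=1
t6.Δ0 w2=1 w3=0 clk=0 w1=0 w0=1
t6.Δ1 w2=1 w3=0 clk=1 w1=0 w0=1
t6.Δ2 w2=1 w3=0 clk=1 w1=0 w0=0
t6.Δ3 w2=1 w3=1 clk=1 w1=0 w0=0
t7.Δ0 w2=1 w3=1 clk=1 w1=0 w0=0
t7.Δ1 w2=1 w3=1 clk=0 w1=0 w0=0
t8.Δ0 w2=1 w3=1 clk=0 w1=0 w0=0
t8.Δ1 w2=1 w3=1 clk=1 w1=0 w0=0
t8.Δ2 w2=1 w3=1 clk=1 w1=0 w0=1
t8.Δ3 w2=1 w3=0 clk=1 w1=0 w0=1
t9.Δ0 w2=1 w3=0 clk=1 w1=0 w0=1
t9.Δ1 w2=1 w3=0 clk=0 w1=0 w0=1
t10.Δ0 w2=1 w3=0 clk=0 w1=0 w0=1
t10.Δ1 w2=1 w3=0 clk=1 w1=0 w0=1
t10.Δ2 w2=1 w3=0 clk=1 w1=0 w0=0
t10.Δ3 w2=1 w3=1 clk=1 w1=0 w0=0
t11.Δ0 w2=1 w3=1 clk=1 w1=0 w0=0
t11.Δ1 w2=1 w3=1 clk=0 w1=0 w0=0

0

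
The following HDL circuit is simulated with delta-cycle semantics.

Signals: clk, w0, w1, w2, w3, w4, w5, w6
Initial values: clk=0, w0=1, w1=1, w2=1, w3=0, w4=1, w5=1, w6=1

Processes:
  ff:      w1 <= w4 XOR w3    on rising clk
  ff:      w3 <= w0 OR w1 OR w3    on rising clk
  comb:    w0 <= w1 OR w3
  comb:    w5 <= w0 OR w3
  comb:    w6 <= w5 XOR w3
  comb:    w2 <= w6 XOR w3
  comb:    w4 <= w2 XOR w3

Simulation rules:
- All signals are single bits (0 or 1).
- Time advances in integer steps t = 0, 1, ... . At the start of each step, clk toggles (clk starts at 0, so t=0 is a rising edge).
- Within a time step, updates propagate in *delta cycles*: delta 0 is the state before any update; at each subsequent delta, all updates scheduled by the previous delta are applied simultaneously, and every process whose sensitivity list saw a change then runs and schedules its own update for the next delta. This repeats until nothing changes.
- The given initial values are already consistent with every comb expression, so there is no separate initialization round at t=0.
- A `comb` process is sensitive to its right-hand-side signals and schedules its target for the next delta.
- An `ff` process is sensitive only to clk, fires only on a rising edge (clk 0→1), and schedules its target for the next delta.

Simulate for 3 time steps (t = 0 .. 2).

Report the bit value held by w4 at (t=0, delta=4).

t=0 Δ0: w4=1 clk=0 w6=1 w5=1 w2=1 w3=0 w1=1 w0=1
  Δ1: clk:0→1
  Δ2: w3:0→1
  Δ3: w4:1→0, w6:1→0, w2:1→0
  Δ4: w4:0→1, w2:0→1
  Δ5: w4:1→0
  (5Δ to stable)
t=1 Δ0: w4=0 clk=1 w6=0 w5=1 w2=1 w3=1 w1=1 w0=1
  Δ1: clk:1→0
  (1Δ to stable)
t=2 Δ0: w4=0 clk=0 w6=0 w5=1 w2=1 w3=1 w1=1 w0=1
  Δ1: clk:0→1
  (1Δ to stable)

1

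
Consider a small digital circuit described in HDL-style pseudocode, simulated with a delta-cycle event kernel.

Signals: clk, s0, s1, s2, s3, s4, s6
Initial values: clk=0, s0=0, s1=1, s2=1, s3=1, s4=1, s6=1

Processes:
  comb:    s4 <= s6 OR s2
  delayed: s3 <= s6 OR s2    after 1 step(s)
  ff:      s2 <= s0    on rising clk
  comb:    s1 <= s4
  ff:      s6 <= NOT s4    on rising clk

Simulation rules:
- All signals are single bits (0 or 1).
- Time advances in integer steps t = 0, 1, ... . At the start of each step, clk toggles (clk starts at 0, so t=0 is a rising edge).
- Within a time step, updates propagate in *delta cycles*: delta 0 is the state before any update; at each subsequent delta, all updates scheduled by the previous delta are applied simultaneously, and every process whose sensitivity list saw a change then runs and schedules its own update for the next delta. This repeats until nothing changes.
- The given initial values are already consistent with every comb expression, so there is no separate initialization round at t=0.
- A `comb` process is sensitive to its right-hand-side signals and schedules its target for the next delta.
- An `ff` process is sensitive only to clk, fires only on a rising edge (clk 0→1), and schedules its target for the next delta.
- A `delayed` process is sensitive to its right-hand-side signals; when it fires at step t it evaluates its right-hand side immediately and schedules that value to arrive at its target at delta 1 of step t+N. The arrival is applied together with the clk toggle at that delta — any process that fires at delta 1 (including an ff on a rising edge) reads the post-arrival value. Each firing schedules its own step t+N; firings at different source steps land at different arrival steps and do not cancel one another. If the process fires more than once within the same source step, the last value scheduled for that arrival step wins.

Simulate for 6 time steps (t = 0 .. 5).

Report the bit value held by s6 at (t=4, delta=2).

0

t0.Δ0 s2=1 clk=0 s0=0 s1=1 s4=1 s3=1 s6=1
t0.Δ1 s2=1 clk=1 s0=0 s1=1 s4=1 s3=1 s6=1
t0.Δ2 s2=0 clk=1 s0=0 s1=1 s4=1 s3=1 s6=0
t0.Δ3 s2=0 clk=1 s0=0 s1=1 s4=0 s3=1 s6=0
t0.Δ4 s2=0 clk=1 s0=0 s1=0 s4=0 s3=1 s6=0
t1.Δ0 s2=0 clk=1 s0=0 s1=0 s4=0 s3=1 s6=0
t1.Δ1 s2=0 clk=0 s0=0 s1=0 s4=0 s3=0 s6=0
t2.Δ0 s2=0 clk=0 s0=0 s1=0 s4=0 s3=0 s6=0
t2.Δ1 s2=0 clk=1 s0=0 s1=0 s4=0 s3=0 s6=0
t2.Δ2 s2=0 clk=1 s0=0 s1=0 s4=0 s3=0 s6=1
t2.Δ3 s2=0 clk=1 s0=0 s1=0 s4=1 s3=0 s6=1
t2.Δ4 s2=0 clk=1 s0=0 s1=1 s4=1 s3=0 s6=1
t3.Δ0 s2=0 clk=1 s0=0 s1=1 s4=1 s3=0 s6=1
t3.Δ1 s2=0 clk=0 s0=0 s1=1 s4=1 s3=1 s6=1
t4.Δ0 s2=0 clk=0 s0=0 s1=1 s4=1 s3=1 s6=1
t4.Δ1 s2=0 clk=1 s0=0 s1=1 s4=1 s3=1 s6=1
t4.Δ2 s2=0 clk=1 s0=0 s1=1 s4=1 s3=1 s6=0
t4.Δ3 s2=0 clk=1 s0=0 s1=1 s4=0 s3=1 s6=0
t4.Δ4 s2=0 clk=1 s0=0 s1=0 s4=0 s3=1 s6=0
t5.Δ0 s2=0 clk=1 s0=0 s1=0 s4=0 s3=1 s6=0
t5.Δ1 s2=0 clk=0 s0=0 s1=0 s4=0 s3=0 s6=0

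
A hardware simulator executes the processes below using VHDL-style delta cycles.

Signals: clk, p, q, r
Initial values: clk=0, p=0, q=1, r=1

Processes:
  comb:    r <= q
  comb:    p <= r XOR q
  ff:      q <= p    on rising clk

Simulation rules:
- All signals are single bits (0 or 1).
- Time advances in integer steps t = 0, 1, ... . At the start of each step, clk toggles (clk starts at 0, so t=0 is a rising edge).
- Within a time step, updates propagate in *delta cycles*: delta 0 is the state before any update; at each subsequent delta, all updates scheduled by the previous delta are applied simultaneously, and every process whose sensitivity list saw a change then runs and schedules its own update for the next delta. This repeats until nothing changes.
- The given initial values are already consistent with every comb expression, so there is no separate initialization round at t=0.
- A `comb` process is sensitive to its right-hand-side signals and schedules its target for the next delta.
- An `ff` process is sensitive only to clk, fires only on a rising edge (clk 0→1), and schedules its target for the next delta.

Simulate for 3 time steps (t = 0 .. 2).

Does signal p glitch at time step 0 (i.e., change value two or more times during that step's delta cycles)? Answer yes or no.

t=0 Δ0: p=0 q=1 clk=0 r=1
  Δ1: clk:0→1
  Δ2: q:1→0
  Δ3: p:0→1, r:1→0
  Δ4: p:1→0
  (4Δ to stable)
t=1 Δ0: p=0 q=0 clk=1 r=0
  Δ1: clk:1→0
  (1Δ to stable)
t=2 Δ0: p=0 q=0 clk=0 r=0
  Δ1: clk:0→1
  (1Δ to stable)

yes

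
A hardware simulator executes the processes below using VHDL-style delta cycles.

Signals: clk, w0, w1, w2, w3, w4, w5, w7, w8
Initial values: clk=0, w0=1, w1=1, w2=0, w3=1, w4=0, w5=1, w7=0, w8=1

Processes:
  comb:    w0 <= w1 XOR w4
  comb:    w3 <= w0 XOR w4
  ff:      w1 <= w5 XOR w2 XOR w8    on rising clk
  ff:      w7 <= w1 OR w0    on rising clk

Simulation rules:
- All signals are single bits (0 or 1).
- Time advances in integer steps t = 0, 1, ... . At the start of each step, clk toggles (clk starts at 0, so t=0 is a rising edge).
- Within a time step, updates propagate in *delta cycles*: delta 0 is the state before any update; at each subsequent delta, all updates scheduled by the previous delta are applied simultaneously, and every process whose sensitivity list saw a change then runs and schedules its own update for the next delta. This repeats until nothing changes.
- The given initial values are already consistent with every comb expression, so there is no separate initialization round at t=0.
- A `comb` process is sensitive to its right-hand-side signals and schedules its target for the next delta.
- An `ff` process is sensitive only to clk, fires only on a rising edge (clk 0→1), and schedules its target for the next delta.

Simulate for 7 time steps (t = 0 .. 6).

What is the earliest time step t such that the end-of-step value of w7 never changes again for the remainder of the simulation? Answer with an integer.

t=0 Δ0: clk=0 w8=1 w3=1 w4=0 w0=1 w7=0 w1=1 w5=1 w2=0
  Δ1: clk:0→1
  Δ2: w7:0→1, w1:1→0
  Δ3: w0:1→0
  Δ4: w3:1→0
  (4Δ to stable)
t=1 Δ0: clk=1 w8=1 w3=0 w4=0 w0=0 w7=1 w1=0 w5=1 w2=0
  Δ1: clk:1→0
  (1Δ to stable)
t=2 Δ0: clk=0 w8=1 w3=0 w4=0 w0=0 w7=1 w1=0 w5=1 w2=0
  Δ1: clk:0→1
  Δ2: w7:1→0
  (2Δ to stable)
t=3 Δ0: clk=1 w8=1 w3=0 w4=0 w0=0 w7=0 w1=0 w5=1 w2=0
  Δ1: clk:1→0
  (1Δ to stable)
t=4 Δ0: clk=0 w8=1 w3=0 w4=0 w0=0 w7=0 w1=0 w5=1 w2=0
  Δ1: clk:0→1
  (1Δ to stable)
t=5 Δ0: clk=1 w8=1 w3=0 w4=0 w0=0 w7=0 w1=0 w5=1 w2=0
  Δ1: clk:1→0
  (1Δ to stable)
t=6 Δ0: clk=0 w8=1 w3=0 w4=0 w0=0 w7=0 w1=0 w5=1 w2=0
  Δ1: clk:0→1
  (1Δ to stable)

2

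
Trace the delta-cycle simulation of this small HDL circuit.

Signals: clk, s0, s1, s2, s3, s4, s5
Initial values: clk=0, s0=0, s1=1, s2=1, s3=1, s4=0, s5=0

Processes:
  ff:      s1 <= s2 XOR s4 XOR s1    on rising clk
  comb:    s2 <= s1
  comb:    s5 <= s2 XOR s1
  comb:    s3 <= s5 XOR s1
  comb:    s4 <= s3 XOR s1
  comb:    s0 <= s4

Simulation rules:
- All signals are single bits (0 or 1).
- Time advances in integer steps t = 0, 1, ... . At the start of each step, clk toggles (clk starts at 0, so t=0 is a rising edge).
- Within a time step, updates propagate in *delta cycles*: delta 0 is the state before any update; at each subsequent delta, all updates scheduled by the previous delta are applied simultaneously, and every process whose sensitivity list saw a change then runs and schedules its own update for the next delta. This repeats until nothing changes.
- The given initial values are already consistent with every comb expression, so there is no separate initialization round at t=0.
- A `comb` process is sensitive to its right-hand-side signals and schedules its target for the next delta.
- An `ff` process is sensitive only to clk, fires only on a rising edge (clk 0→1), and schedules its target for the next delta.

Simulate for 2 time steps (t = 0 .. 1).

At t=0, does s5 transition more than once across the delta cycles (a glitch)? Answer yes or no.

yes

[bits: s4,s1,s5,clk,s3,s2,s0]
t=0: Δ0=0100110 Δ1=0101110 Δ2=0001110 Δ3=1011000 Δ4=0001101 Δ5=1001000 Δ6=0001001 Δ7=0001000 | 7Δ
t=1: Δ0=0001000 Δ1=0000000 | 1Δ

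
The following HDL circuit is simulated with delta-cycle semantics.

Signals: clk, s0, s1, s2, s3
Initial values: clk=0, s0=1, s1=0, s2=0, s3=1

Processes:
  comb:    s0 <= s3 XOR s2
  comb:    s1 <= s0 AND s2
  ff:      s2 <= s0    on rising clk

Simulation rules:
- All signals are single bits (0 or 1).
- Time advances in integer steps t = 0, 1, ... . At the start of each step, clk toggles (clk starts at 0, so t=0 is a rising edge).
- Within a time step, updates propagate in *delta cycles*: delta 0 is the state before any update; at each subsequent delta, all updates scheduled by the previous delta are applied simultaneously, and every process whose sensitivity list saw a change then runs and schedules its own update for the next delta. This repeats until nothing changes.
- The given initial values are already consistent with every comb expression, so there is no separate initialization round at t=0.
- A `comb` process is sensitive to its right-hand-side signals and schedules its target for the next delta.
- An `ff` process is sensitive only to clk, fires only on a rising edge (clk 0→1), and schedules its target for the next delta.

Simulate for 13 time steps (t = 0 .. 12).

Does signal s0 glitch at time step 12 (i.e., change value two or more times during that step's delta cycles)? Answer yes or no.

no

t0.Δ0 s3=1 s0=1 s1=0 s2=0 clk=0
t0.Δ1 s3=1 s0=1 s1=0 s2=0 clk=1
t0.Δ2 s3=1 s0=1 s1=0 s2=1 clk=1
t0.Δ3 s3=1 s0=0 s1=1 s2=1 clk=1
t0.Δ4 s3=1 s0=0 s1=0 s2=1 clk=1
t1.Δ0 s3=1 s0=0 s1=0 s2=1 clk=1
t1.Δ1 s3=1 s0=0 s1=0 s2=1 clk=0
t2.Δ0 s3=1 s0=0 s1=0 s2=1 clk=0
t2.Δ1 s3=1 s0=0 s1=0 s2=1 clk=1
t2.Δ2 s3=1 s0=0 s1=0 s2=0 clk=1
t2.Δ3 s3=1 s0=1 s1=0 s2=0 clk=1
t3.Δ0 s3=1 s0=1 s1=0 s2=0 clk=1
t3.Δ1 s3=1 s0=1 s1=0 s2=0 clk=0
t4.Δ0 s3=1 s0=1 s1=0 s2=0 clk=0
t4.Δ1 s3=1 s0=1 s1=0 s2=0 clk=1
t4.Δ2 s3=1 s0=1 s1=0 s2=1 clk=1
t4.Δ3 s3=1 s0=0 s1=1 s2=1 clk=1
t4.Δ4 s3=1 s0=0 s1=0 s2=1 clk=1
t5.Δ0 s3=1 s0=0 s1=0 s2=1 clk=1
t5.Δ1 s3=1 s0=0 s1=0 s2=1 clk=0
t6.Δ0 s3=1 s0=0 s1=0 s2=1 clk=0
t6.Δ1 s3=1 s0=0 s1=0 s2=1 clk=1
t6.Δ2 s3=1 s0=0 s1=0 s2=0 clk=1
t6.Δ3 s3=1 s0=1 s1=0 s2=0 clk=1
t7.Δ0 s3=1 s0=1 s1=0 s2=0 clk=1
t7.Δ1 s3=1 s0=1 s1=0 s2=0 clk=0
t8.Δ0 s3=1 s0=1 s1=0 s2=0 clk=0
t8.Δ1 s3=1 s0=1 s1=0 s2=0 clk=1
t8.Δ2 s3=1 s0=1 s1=0 s2=1 clk=1
t8.Δ3 s3=1 s0=0 s1=1 s2=1 clk=1
t8.Δ4 s3=1 s0=0 s1=0 s2=1 clk=1
t9.Δ0 s3=1 s0=0 s1=0 s2=1 clk=1
t9.Δ1 s3=1 s0=0 s1=0 s2=1 clk=0
t10.Δ0 s3=1 s0=0 s1=0 s2=1 clk=0
t10.Δ1 s3=1 s0=0 s1=0 s2=1 clk=1
t10.Δ2 s3=1 s0=0 s1=0 s2=0 clk=1
t10.Δ3 s3=1 s0=1 s1=0 s2=0 clk=1
t11.Δ0 s3=1 s0=1 s1=0 s2=0 clk=1
t11.Δ1 s3=1 s0=1 s1=0 s2=0 clk=0
t12.Δ0 s3=1 s0=1 s1=0 s2=0 clk=0
t12.Δ1 s3=1 s0=1 s1=0 s2=0 clk=1
t12.Δ2 s3=1 s0=1 s1=0 s2=1 clk=1
t12.Δ3 s3=1 s0=0 s1=1 s2=1 clk=1
t12.Δ4 s3=1 s0=0 s1=0 s2=1 clk=1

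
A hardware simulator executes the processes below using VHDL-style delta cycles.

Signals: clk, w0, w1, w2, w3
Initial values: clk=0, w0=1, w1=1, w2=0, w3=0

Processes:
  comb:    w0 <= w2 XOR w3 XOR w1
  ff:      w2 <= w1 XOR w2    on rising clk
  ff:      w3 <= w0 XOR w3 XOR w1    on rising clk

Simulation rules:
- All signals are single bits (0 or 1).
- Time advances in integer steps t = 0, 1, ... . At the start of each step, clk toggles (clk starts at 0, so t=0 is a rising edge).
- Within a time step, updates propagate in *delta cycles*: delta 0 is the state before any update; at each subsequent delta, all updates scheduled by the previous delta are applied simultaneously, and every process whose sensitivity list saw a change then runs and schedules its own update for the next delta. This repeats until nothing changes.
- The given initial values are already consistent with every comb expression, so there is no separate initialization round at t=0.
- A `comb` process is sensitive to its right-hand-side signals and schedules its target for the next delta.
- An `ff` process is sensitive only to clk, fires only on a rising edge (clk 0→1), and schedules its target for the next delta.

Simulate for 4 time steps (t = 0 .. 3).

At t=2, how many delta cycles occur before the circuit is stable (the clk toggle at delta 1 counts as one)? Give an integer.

2

[bits: w0,w2,w1,w3,clk]
t=0: Δ0=10100 Δ1=10101 Δ2=11101 Δ3=01101 | 3Δ
t=1: Δ0=01101 Δ1=01100 | 1Δ
t=2: Δ0=01100 Δ1=01101 Δ2=00111 | 2Δ
t=3: Δ0=00111 Δ1=00110 | 1Δ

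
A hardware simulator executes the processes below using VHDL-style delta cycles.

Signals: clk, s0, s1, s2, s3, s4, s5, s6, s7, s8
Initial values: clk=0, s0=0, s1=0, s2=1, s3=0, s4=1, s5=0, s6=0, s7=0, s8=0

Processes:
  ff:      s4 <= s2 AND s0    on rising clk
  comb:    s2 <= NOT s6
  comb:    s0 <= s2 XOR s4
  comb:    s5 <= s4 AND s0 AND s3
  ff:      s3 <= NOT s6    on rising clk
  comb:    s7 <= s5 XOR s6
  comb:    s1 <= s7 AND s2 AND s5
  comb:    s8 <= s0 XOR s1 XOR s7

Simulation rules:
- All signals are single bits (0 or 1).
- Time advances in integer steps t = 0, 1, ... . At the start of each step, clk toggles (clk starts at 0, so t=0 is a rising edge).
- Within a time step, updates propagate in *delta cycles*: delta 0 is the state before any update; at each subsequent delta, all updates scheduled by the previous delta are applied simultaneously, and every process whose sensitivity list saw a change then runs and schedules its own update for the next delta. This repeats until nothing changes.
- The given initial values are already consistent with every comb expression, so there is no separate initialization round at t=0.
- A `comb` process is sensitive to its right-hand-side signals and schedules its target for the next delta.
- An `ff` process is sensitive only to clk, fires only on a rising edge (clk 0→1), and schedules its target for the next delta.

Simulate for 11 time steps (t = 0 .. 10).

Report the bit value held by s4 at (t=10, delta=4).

1

t0.Δ0 s5=0 s3=0 clk=0 s8=0 s0=0 s6=0 s7=0 s4=1 s2=1 s1=0
t0.Δ1 s5=0 s3=0 clk=1 s8=0 s0=0 s6=0 s7=0 s4=1 s2=1 s1=0
t0.Δ2 s5=0 s3=1 clk=1 s8=0 s0=0 s6=0 s7=0 s4=0 s2=1 s1=0
t0.Δ3 s5=0 s3=1 clk=1 s8=0 s0=1 s6=0 s7=0 s4=0 s2=1 s1=0
t0.Δ4 s5=0 s3=1 clk=1 s8=1 s0=1 s6=0 s7=0 s4=0 s2=1 s1=0
t1.Δ0 s5=0 s3=1 clk=1 s8=1 s0=1 s6=0 s7=0 s4=0 s2=1 s1=0
t1.Δ1 s5=0 s3=1 clk=0 s8=1 s0=1 s6=0 s7=0 s4=0 s2=1 s1=0
t2.Δ0 s5=0 s3=1 clk=0 s8=1 s0=1 s6=0 s7=0 s4=0 s2=1 s1=0
t2.Δ1 s5=0 s3=1 clk=1 s8=1 s0=1 s6=0 s7=0 s4=0 s2=1 s1=0
t2.Δ2 s5=0 s3=1 clk=1 s8=1 s0=1 s6=0 s7=0 s4=1 s2=1 s1=0
t2.Δ3 s5=1 s3=1 clk=1 s8=1 s0=0 s6=0 s7=0 s4=1 s2=1 s1=0
t2.Δ4 s5=0 s3=1 clk=1 s8=0 s0=0 s6=0 s7=1 s4=1 s2=1 s1=0
t2.Δ5 s5=0 s3=1 clk=1 s8=1 s0=0 s6=0 s7=0 s4=1 s2=1 s1=0
t2.Δ6 s5=0 s3=1 clk=1 s8=0 s0=0 s6=0 s7=0 s4=1 s2=1 s1=0
t3.Δ0 s5=0 s3=1 clk=1 s8=0 s0=0 s6=0 s7=0 s4=1 s2=1 s1=0
t3.Δ1 s5=0 s3=1 clk=0 s8=0 s0=0 s6=0 s7=0 s4=1 s2=1 s1=0
t4.Δ0 s5=0 s3=1 clk=0 s8=0 s0=0 s6=0 s7=0 s4=1 s2=1 s1=0
t4.Δ1 s5=0 s3=1 clk=1 s8=0 s0=0 s6=0 s7=0 s4=1 s2=1 s1=0
t4.Δ2 s5=0 s3=1 clk=1 s8=0 s0=0 s6=0 s7=0 s4=0 s2=1 s1=0
t4.Δ3 s5=0 s3=1 clk=1 s8=0 s0=1 s6=0 s7=0 s4=0 s2=1 s1=0
t4.Δ4 s5=0 s3=1 clk=1 s8=1 s0=1 s6=0 s7=0 s4=0 s2=1 s1=0
t5.Δ0 s5=0 s3=1 clk=1 s8=1 s0=1 s6=0 s7=0 s4=0 s2=1 s1=0
t5.Δ1 s5=0 s3=1 clk=0 s8=1 s0=1 s6=0 s7=0 s4=0 s2=1 s1=0
t6.Δ0 s5=0 s3=1 clk=0 s8=1 s0=1 s6=0 s7=0 s4=0 s2=1 s1=0
t6.Δ1 s5=0 s3=1 clk=1 s8=1 s0=1 s6=0 s7=0 s4=0 s2=1 s1=0
t6.Δ2 s5=0 s3=1 clk=1 s8=1 s0=1 s6=0 s7=0 s4=1 s2=1 s1=0
t6.Δ3 s5=1 s3=1 clk=1 s8=1 s0=0 s6=0 s7=0 s4=1 s2=1 s1=0
t6.Δ4 s5=0 s3=1 clk=1 s8=0 s0=0 s6=0 s7=1 s4=1 s2=1 s1=0
t6.Δ5 s5=0 s3=1 clk=1 s8=1 s0=0 s6=0 s7=0 s4=1 s2=1 s1=0
t6.Δ6 s5=0 s3=1 clk=1 s8=0 s0=0 s6=0 s7=0 s4=1 s2=1 s1=0
t7.Δ0 s5=0 s3=1 clk=1 s8=0 s0=0 s6=0 s7=0 s4=1 s2=1 s1=0
t7.Δ1 s5=0 s3=1 clk=0 s8=0 s0=0 s6=0 s7=0 s4=1 s2=1 s1=0
t8.Δ0 s5=0 s3=1 clk=0 s8=0 s0=0 s6=0 s7=0 s4=1 s2=1 s1=0
t8.Δ1 s5=0 s3=1 clk=1 s8=0 s0=0 s6=0 s7=0 s4=1 s2=1 s1=0
t8.Δ2 s5=0 s3=1 clk=1 s8=0 s0=0 s6=0 s7=0 s4=0 s2=1 s1=0
t8.Δ3 s5=0 s3=1 clk=1 s8=0 s0=1 s6=0 s7=0 s4=0 s2=1 s1=0
t8.Δ4 s5=0 s3=1 clk=1 s8=1 s0=1 s6=0 s7=0 s4=0 s2=1 s1=0
t9.Δ0 s5=0 s3=1 clk=1 s8=1 s0=1 s6=0 s7=0 s4=0 s2=1 s1=0
t9.Δ1 s5=0 s3=1 clk=0 s8=1 s0=1 s6=0 s7=0 s4=0 s2=1 s1=0
t10.Δ0 s5=0 s3=1 clk=0 s8=1 s0=1 s6=0 s7=0 s4=0 s2=1 s1=0
t10.Δ1 s5=0 s3=1 clk=1 s8=1 s0=1 s6=0 s7=0 s4=0 s2=1 s1=0
t10.Δ2 s5=0 s3=1 clk=1 s8=1 s0=1 s6=0 s7=0 s4=1 s2=1 s1=0
t10.Δ3 s5=1 s3=1 clk=1 s8=1 s0=0 s6=0 s7=0 s4=1 s2=1 s1=0
t10.Δ4 s5=0 s3=1 clk=1 s8=0 s0=0 s6=0 s7=1 s4=1 s2=1 s1=0
t10.Δ5 s5=0 s3=1 clk=1 s8=1 s0=0 s6=0 s7=0 s4=1 s2=1 s1=0
t10.Δ6 s5=0 s3=1 clk=1 s8=0 s0=0 s6=0 s7=0 s4=1 s2=1 s1=0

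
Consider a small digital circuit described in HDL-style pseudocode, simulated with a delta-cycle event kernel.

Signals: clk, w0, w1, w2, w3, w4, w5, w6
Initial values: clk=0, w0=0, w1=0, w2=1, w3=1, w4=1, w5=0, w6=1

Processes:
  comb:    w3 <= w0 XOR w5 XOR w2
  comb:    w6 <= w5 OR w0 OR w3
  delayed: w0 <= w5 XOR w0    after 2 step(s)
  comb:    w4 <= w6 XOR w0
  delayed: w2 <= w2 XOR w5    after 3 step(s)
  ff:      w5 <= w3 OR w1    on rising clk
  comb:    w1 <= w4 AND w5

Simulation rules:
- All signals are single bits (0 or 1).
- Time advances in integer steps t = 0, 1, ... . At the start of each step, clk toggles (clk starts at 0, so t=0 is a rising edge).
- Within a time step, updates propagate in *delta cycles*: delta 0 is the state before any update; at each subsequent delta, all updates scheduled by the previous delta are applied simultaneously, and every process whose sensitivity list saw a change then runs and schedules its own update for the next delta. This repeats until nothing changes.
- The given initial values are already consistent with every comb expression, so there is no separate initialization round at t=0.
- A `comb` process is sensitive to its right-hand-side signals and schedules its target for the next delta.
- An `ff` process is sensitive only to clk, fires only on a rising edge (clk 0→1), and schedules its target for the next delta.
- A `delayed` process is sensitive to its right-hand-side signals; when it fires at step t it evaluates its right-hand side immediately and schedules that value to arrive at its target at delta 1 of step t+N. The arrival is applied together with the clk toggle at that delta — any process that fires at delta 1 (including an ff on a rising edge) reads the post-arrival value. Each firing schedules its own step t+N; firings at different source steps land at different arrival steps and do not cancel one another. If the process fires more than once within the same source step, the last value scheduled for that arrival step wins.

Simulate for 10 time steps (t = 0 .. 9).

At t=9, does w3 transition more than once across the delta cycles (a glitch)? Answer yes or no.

t=0 Δ0: w2=1 w4=1 w0=0 w5=0 w3=1 w6=1 clk=0 w1=0
  Δ1: clk:0→1
  Δ2: w5:0→1
  Δ3: w3:1→0, w1:0→1
  (3Δ to stable)
t=1 Δ0: w2=1 w4=1 w0=0 w5=1 w3=0 w6=1 clk=1 w1=1
  Δ1: clk:1→0
  (1Δ to stable)
t=2 Δ0: w2=1 w4=1 w0=0 w5=1 w3=0 w6=1 clk=0 w1=1
  Δ1: w0:0→1, clk:0→1
  Δ2: w4:1→0, w3:0→1
  Δ3: w1:1→0
  (3Δ to stable)
t=3 Δ0: w2=1 w4=0 w0=1 w5=1 w3=1 w6=1 clk=1 w1=0
  Δ1: w2:1→0, clk:1→0
  Δ2: w3:1→0
  (2Δ to stable)
t=4 Δ0: w2=0 w4=0 w0=1 w5=1 w3=0 w6=1 clk=0 w1=0
  Δ1: w0:1→0, clk:0→1
  Δ2: w4:0→1, w5:1→0, w3:0→1
  Δ3: w3:1→0
  Δ4: w6:1→0
  Δ5: w4:1→0
  (5Δ to stable)
t=5 Δ0: w2=0 w4=0 w0=0 w5=0 w3=0 w6=0 clk=1 w1=0
  Δ1: clk:1→0
  (1Δ to stable)
t=6 Δ0: w2=0 w4=0 w0=0 w5=0 w3=0 w6=0 clk=0 w1=0
  Δ1: w2:0→1, clk:0→1
  Δ2: w3:0→1
  Δ3: w6:0→1
  Δ4: w4:0→1
  (4Δ to stable)
t=7 Δ0: w2=1 w4=1 w0=0 w5=0 w3=1 w6=1 clk=1 w1=0
  Δ1: w2:1→0, clk:1→0
  Δ2: w3:1→0
  Δ3: w6:1→0
  Δ4: w4:1→0
  (4Δ to stable)
t=8 Δ0: w2=0 w4=0 w0=0 w5=0 w3=0 w6=0 clk=0 w1=0
  Δ1: clk:0→1
  (1Δ to stable)
t=9 Δ0: w2=0 w4=0 w0=0 w5=0 w3=0 w6=0 clk=1 w1=0
  Δ1: w2:0→1, clk:1→0
  Δ2: w3:0→1
  Δ3: w6:0→1
  Δ4: w4:0→1
  (4Δ to stable)

no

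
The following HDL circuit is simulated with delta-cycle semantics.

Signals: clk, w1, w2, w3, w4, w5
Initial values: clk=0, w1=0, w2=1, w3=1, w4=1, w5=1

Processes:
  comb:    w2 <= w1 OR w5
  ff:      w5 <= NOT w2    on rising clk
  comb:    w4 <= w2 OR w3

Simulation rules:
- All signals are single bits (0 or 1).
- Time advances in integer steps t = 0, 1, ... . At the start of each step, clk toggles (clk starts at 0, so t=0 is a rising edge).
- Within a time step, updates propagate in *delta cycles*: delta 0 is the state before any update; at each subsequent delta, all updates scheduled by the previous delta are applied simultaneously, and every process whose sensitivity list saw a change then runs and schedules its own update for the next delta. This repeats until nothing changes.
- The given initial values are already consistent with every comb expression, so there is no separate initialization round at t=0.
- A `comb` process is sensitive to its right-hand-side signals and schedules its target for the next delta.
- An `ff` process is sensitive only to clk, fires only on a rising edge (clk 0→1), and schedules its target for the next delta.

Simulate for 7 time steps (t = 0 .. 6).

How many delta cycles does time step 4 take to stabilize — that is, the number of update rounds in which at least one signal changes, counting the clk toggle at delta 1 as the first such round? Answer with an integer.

3

[bits: w3,clk,w1,w4,w5,w2]
t=0: Δ0=100111 Δ1=110111 Δ2=110101 Δ3=110100 | 3Δ
t=1: Δ0=110100 Δ1=100100 | 1Δ
t=2: Δ0=100100 Δ1=110100 Δ2=110110 Δ3=110111 | 3Δ
t=3: Δ0=110111 Δ1=100111 | 1Δ
t=4: Δ0=100111 Δ1=110111 Δ2=110101 Δ3=110100 | 3Δ
t=5: Δ0=110100 Δ1=100100 | 1Δ
t=6: Δ0=100100 Δ1=110100 Δ2=110110 Δ3=110111 | 3Δ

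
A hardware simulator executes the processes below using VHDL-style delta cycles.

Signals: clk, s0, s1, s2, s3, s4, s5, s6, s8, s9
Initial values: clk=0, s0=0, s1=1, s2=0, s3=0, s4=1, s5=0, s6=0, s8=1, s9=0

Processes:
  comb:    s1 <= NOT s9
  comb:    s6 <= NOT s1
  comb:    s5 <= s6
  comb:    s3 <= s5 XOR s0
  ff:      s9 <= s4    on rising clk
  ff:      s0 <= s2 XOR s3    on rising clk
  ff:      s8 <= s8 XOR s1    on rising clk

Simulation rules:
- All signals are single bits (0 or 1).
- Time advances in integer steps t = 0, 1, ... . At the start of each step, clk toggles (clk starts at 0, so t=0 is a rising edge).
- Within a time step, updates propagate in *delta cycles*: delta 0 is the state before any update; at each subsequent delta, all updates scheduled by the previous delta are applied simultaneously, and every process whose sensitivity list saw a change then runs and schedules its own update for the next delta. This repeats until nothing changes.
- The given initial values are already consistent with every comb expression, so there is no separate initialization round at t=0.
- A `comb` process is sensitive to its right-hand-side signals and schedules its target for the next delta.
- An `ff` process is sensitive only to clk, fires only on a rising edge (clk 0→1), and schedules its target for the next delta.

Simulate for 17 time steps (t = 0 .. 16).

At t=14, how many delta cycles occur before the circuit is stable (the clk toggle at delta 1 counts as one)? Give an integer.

t=0 Δ0: s5=0 s2=0 s6=0 s0=0 s1=1 s4=1 s8=1 clk=0 s9=0 s3=0
  Δ1: clk:0→1
  Δ2: s8:1→0, s9:0→1
  Δ3: s1:1→0
  Δ4: s6:0→1
  Δ5: s5:0→1
  Δ6: s3:0→1
  (6Δ to stable)
t=1 Δ0: s5=1 s2=0 s6=1 s0=0 s1=0 s4=1 s8=0 clk=1 s9=1 s3=1
  Δ1: clk:1→0
  (1Δ to stable)
t=2 Δ0: s5=1 s2=0 s6=1 s0=0 s1=0 s4=1 s8=0 clk=0 s9=1 s3=1
  Δ1: clk:0→1
  Δ2: s0:0→1
  Δ3: s3:1→0
  (3Δ to stable)
t=3 Δ0: s5=1 s2=0 s6=1 s0=1 s1=0 s4=1 s8=0 clk=1 s9=1 s3=0
  Δ1: clk:1→0
  (1Δ to stable)
t=4 Δ0: s5=1 s2=0 s6=1 s0=1 s1=0 s4=1 s8=0 clk=0 s9=1 s3=0
  Δ1: clk:0→1
  Δ2: s0:1→0
  Δ3: s3:0→1
  (3Δ to stable)
t=5 Δ0: s5=1 s2=0 s6=1 s0=0 s1=0 s4=1 s8=0 clk=1 s9=1 s3=1
  Δ1: clk:1→0
  (1Δ to stable)
t=6 Δ0: s5=1 s2=0 s6=1 s0=0 s1=0 s4=1 s8=0 clk=0 s9=1 s3=1
  Δ1: clk:0→1
  Δ2: s0:0→1
  Δ3: s3:1→0
  (3Δ to stable)
t=7 Δ0: s5=1 s2=0 s6=1 s0=1 s1=0 s4=1 s8=0 clk=1 s9=1 s3=0
  Δ1: clk:1→0
  (1Δ to stable)
t=8 Δ0: s5=1 s2=0 s6=1 s0=1 s1=0 s4=1 s8=0 clk=0 s9=1 s3=0
  Δ1: clk:0→1
  Δ2: s0:1→0
  Δ3: s3:0→1
  (3Δ to stable)
t=9 Δ0: s5=1 s2=0 s6=1 s0=0 s1=0 s4=1 s8=0 clk=1 s9=1 s3=1
  Δ1: clk:1→0
  (1Δ to stable)
t=10 Δ0: s5=1 s2=0 s6=1 s0=0 s1=0 s4=1 s8=0 clk=0 s9=1 s3=1
  Δ1: clk:0→1
  Δ2: s0:0→1
  Δ3: s3:1→0
  (3Δ to stable)
t=11 Δ0: s5=1 s2=0 s6=1 s0=1 s1=0 s4=1 s8=0 clk=1 s9=1 s3=0
  Δ1: clk:1→0
  (1Δ to stable)
t=12 Δ0: s5=1 s2=0 s6=1 s0=1 s1=0 s4=1 s8=0 clk=0 s9=1 s3=0
  Δ1: clk:0→1
  Δ2: s0:1→0
  Δ3: s3:0→1
  (3Δ to stable)
t=13 Δ0: s5=1 s2=0 s6=1 s0=0 s1=0 s4=1 s8=0 clk=1 s9=1 s3=1
  Δ1: clk:1→0
  (1Δ to stable)
t=14 Δ0: s5=1 s2=0 s6=1 s0=0 s1=0 s4=1 s8=0 clk=0 s9=1 s3=1
  Δ1: clk:0→1
  Δ2: s0:0→1
  Δ3: s3:1→0
  (3Δ to stable)
t=15 Δ0: s5=1 s2=0 s6=1 s0=1 s1=0 s4=1 s8=0 clk=1 s9=1 s3=0
  Δ1: clk:1→0
  (1Δ to stable)
t=16 Δ0: s5=1 s2=0 s6=1 s0=1 s1=0 s4=1 s8=0 clk=0 s9=1 s3=0
  Δ1: clk:0→1
  Δ2: s0:1→0
  Δ3: s3:0→1
  (3Δ to stable)

3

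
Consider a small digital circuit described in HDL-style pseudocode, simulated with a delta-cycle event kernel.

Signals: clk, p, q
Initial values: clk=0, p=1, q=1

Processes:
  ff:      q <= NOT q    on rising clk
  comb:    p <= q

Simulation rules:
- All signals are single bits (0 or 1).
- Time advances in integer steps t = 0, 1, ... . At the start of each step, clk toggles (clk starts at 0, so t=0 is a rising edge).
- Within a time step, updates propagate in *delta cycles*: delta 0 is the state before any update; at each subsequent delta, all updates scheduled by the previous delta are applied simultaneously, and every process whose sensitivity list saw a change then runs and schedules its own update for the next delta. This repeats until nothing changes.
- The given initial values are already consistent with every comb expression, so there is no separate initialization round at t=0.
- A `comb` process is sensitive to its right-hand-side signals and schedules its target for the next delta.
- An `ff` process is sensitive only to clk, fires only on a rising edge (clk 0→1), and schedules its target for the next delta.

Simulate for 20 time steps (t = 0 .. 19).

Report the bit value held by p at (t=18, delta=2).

0

t=0 Δ0: p=1 q=1 clk=0
  Δ1: clk:0→1
  Δ2: q:1→0
  Δ3: p:1→0
  (3Δ to stable)
t=1 Δ0: p=0 q=0 clk=1
  Δ1: clk:1→0
  (1Δ to stable)
t=2 Δ0: p=0 q=0 clk=0
  Δ1: clk:0→1
  Δ2: q:0→1
  Δ3: p:0→1
  (3Δ to stable)
t=3 Δ0: p=1 q=1 clk=1
  Δ1: clk:1→0
  (1Δ to stable)
t=4 Δ0: p=1 q=1 clk=0
  Δ1: clk:0→1
  Δ2: q:1→0
  Δ3: p:1→0
  (3Δ to stable)
t=5 Δ0: p=0 q=0 clk=1
  Δ1: clk:1→0
  (1Δ to stable)
t=6 Δ0: p=0 q=0 clk=0
  Δ1: clk:0→1
  Δ2: q:0→1
  Δ3: p:0→1
  (3Δ to stable)
t=7 Δ0: p=1 q=1 clk=1
  Δ1: clk:1→0
  (1Δ to stable)
t=8 Δ0: p=1 q=1 clk=0
  Δ1: clk:0→1
  Δ2: q:1→0
  Δ3: p:1→0
  (3Δ to stable)
t=9 Δ0: p=0 q=0 clk=1
  Δ1: clk:1→0
  (1Δ to stable)
t=10 Δ0: p=0 q=0 clk=0
  Δ1: clk:0→1
  Δ2: q:0→1
  Δ3: p:0→1
  (3Δ to stable)
t=11 Δ0: p=1 q=1 clk=1
  Δ1: clk:1→0
  (1Δ to stable)
t=12 Δ0: p=1 q=1 clk=0
  Δ1: clk:0→1
  Δ2: q:1→0
  Δ3: p:1→0
  (3Δ to stable)
t=13 Δ0: p=0 q=0 clk=1
  Δ1: clk:1→0
  (1Δ to stable)
t=14 Δ0: p=0 q=0 clk=0
  Δ1: clk:0→1
  Δ2: q:0→1
  Δ3: p:0→1
  (3Δ to stable)
t=15 Δ0: p=1 q=1 clk=1
  Δ1: clk:1→0
  (1Δ to stable)
t=16 Δ0: p=1 q=1 clk=0
  Δ1: clk:0→1
  Δ2: q:1→0
  Δ3: p:1→0
  (3Δ to stable)
t=17 Δ0: p=0 q=0 clk=1
  Δ1: clk:1→0
  (1Δ to stable)
t=18 Δ0: p=0 q=0 clk=0
  Δ1: clk:0→1
  Δ2: q:0→1
  Δ3: p:0→1
  (3Δ to stable)
t=19 Δ0: p=1 q=1 clk=1
  Δ1: clk:1→0
  (1Δ to stable)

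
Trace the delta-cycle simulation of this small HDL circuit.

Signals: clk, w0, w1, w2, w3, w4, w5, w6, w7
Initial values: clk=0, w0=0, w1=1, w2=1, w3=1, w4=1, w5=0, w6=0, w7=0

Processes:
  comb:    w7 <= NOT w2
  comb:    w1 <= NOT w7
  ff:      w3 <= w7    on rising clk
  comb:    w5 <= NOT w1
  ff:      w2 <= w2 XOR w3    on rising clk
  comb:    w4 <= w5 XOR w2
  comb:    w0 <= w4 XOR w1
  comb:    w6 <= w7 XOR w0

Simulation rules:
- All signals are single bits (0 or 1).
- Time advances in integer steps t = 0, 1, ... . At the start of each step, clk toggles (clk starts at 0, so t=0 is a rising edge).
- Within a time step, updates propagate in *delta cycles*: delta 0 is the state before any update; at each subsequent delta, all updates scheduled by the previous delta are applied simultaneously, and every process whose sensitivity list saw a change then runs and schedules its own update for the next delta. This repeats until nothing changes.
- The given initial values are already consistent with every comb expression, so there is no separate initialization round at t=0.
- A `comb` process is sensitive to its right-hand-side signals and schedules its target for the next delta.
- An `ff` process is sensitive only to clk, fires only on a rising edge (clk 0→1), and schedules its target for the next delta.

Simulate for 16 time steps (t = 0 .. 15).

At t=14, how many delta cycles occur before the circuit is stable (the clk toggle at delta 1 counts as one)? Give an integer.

2

t=0 Δ0: w3=1 w1=1 w5=0 clk=0 w4=1 w2=1 w6=0 w0=0 w7=0
  Δ1: clk:0→1
  Δ2: w3:1→0, w2:1→0
  Δ3: w4:1→0, w7:0→1
  Δ4: w1:1→0, w6:0→1, w0:0→1
  Δ5: w5:0→1, w6:1→0, w0:1→0
  Δ6: w4:0→1, w6:0→1
  Δ7: w0:0→1
  Δ8: w6:1→0
  (8Δ to stable)
t=1 Δ0: w3=0 w1=0 w5=1 clk=1 w4=1 w2=0 w6=0 w0=1 w7=1
  Δ1: clk:1→0
  (1Δ to stable)
t=2 Δ0: w3=0 w1=0 w5=1 clk=0 w4=1 w2=0 w6=0 w0=1 w7=1
  Δ1: clk:0→1
  Δ2: w3:0→1
  (2Δ to stable)
t=3 Δ0: w3=1 w1=0 w5=1 clk=1 w4=1 w2=0 w6=0 w0=1 w7=1
  Δ1: clk:1→0
  (1Δ to stable)
t=4 Δ0: w3=1 w1=0 w5=1 clk=0 w4=1 w2=0 w6=0 w0=1 w7=1
  Δ1: clk:0→1
  Δ2: w2:0→1
  Δ3: w4:1→0, w7:1→0
  Δ4: w1:0→1, w6:0→1, w0:1→0
  Δ5: w5:1→0, w6:1→0, w0:0→1
  Δ6: w4:0→1, w6:0→1
  Δ7: w0:1→0
  Δ8: w6:1→0
  (8Δ to stable)
t=5 Δ0: w3=1 w1=1 w5=0 clk=1 w4=1 w2=1 w6=0 w0=0 w7=0
  Δ1: clk:1→0
  (1Δ to stable)
t=6 Δ0: w3=1 w1=1 w5=0 clk=0 w4=1 w2=1 w6=0 w0=0 w7=0
  Δ1: clk:0→1
  Δ2: w3:1→0, w2:1→0
  Δ3: w4:1→0, w7:0→1
  Δ4: w1:1→0, w6:0→1, w0:0→1
  Δ5: w5:0→1, w6:1→0, w0:1→0
  Δ6: w4:0→1, w6:0→1
  Δ7: w0:0→1
  Δ8: w6:1→0
  (8Δ to stable)
t=7 Δ0: w3=0 w1=0 w5=1 clk=1 w4=1 w2=0 w6=0 w0=1 w7=1
  Δ1: clk:1→0
  (1Δ to stable)
t=8 Δ0: w3=0 w1=0 w5=1 clk=0 w4=1 w2=0 w6=0 w0=1 w7=1
  Δ1: clk:0→1
  Δ2: w3:0→1
  (2Δ to stable)
t=9 Δ0: w3=1 w1=0 w5=1 clk=1 w4=1 w2=0 w6=0 w0=1 w7=1
  Δ1: clk:1→0
  (1Δ to stable)
t=10 Δ0: w3=1 w1=0 w5=1 clk=0 w4=1 w2=0 w6=0 w0=1 w7=1
  Δ1: clk:0→1
  Δ2: w2:0→1
  Δ3: w4:1→0, w7:1→0
  Δ4: w1:0→1, w6:0→1, w0:1→0
  Δ5: w5:1→0, w6:1→0, w0:0→1
  Δ6: w4:0→1, w6:0→1
  Δ7: w0:1→0
  Δ8: w6:1→0
  (8Δ to stable)
t=11 Δ0: w3=1 w1=1 w5=0 clk=1 w4=1 w2=1 w6=0 w0=0 w7=0
  Δ1: clk:1→0
  (1Δ to stable)
t=12 Δ0: w3=1 w1=1 w5=0 clk=0 w4=1 w2=1 w6=0 w0=0 w7=0
  Δ1: clk:0→1
  Δ2: w3:1→0, w2:1→0
  Δ3: w4:1→0, w7:0→1
  Δ4: w1:1→0, w6:0→1, w0:0→1
  Δ5: w5:0→1, w6:1→0, w0:1→0
  Δ6: w4:0→1, w6:0→1
  Δ7: w0:0→1
  Δ8: w6:1→0
  (8Δ to stable)
t=13 Δ0: w3=0 w1=0 w5=1 clk=1 w4=1 w2=0 w6=0 w0=1 w7=1
  Δ1: clk:1→0
  (1Δ to stable)
t=14 Δ0: w3=0 w1=0 w5=1 clk=0 w4=1 w2=0 w6=0 w0=1 w7=1
  Δ1: clk:0→1
  Δ2: w3:0→1
  (2Δ to stable)
t=15 Δ0: w3=1 w1=0 w5=1 clk=1 w4=1 w2=0 w6=0 w0=1 w7=1
  Δ1: clk:1→0
  (1Δ to stable)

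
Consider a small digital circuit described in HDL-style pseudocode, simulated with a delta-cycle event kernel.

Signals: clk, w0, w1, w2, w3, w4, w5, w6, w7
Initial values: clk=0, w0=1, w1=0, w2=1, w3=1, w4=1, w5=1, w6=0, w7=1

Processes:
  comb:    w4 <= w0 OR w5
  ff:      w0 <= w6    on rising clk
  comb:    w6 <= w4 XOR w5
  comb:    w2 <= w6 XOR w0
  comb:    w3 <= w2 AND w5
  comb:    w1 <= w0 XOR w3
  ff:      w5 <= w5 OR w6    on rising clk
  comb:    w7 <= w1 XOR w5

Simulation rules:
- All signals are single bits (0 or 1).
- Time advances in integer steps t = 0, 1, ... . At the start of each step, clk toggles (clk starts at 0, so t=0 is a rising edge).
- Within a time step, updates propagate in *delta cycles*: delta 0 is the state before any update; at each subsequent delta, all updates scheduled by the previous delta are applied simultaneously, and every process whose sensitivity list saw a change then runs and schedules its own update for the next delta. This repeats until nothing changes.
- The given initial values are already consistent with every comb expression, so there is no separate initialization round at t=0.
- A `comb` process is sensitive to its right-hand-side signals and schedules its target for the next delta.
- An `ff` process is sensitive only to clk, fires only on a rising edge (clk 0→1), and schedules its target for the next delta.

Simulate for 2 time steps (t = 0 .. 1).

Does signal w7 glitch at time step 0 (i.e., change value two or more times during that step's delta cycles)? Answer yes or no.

[bits: w4,w0,clk,w5,w3,w6,w2,w1,w7]
t=0: Δ0=110110101 Δ1=111110101 Δ2=101110101 Δ3=101110011 Δ4=101100010 Δ5=101100000 Δ6=101100001 | 6Δ
t=1: Δ0=101100001 Δ1=100100001 | 1Δ

yes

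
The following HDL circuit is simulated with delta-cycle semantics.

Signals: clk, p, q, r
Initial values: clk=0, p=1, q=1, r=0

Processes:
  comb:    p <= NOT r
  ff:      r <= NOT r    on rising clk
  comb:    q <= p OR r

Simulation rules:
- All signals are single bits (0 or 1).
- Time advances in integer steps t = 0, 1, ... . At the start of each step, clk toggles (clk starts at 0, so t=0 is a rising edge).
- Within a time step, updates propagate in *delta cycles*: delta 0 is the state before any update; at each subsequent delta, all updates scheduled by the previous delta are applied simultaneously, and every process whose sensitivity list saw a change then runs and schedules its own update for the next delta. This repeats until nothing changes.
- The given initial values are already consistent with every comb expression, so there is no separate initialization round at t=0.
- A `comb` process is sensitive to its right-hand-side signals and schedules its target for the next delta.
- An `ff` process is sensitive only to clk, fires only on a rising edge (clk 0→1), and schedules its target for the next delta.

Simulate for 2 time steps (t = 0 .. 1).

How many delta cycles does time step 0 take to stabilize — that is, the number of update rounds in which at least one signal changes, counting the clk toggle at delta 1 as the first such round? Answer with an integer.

[bits: clk,r,p,q]
t=0: Δ0=0011 Δ1=1011 Δ2=1111 Δ3=1101 | 3Δ
t=1: Δ0=1101 Δ1=0101 | 1Δ

3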